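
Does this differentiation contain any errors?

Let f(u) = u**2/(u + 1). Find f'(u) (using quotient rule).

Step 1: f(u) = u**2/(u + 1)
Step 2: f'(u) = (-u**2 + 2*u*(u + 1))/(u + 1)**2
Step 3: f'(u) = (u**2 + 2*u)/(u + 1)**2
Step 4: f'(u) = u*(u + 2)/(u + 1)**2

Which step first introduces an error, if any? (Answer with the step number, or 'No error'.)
No error

All steps in this derivation are correct.
The final answer f'(u) = u*(u + 2)/(u + 1)**2 is valid.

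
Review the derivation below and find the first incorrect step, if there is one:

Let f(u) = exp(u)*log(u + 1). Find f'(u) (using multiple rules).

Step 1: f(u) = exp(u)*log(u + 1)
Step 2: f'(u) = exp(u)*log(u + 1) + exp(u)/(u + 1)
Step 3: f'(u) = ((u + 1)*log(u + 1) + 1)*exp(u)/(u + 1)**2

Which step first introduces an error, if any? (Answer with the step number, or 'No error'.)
Step 3

Step 3 is incorrect due to a wrong exponent.
The step shows: ((u + 1)*log(u + 1) + 1)*exp(u)/(u + 1)**2
The correct value should be: ((u + 1)*log(u + 1) + 1)*exp(u)/(u + 1)

Explanation: The exponent -1 on u + 1 was incorrectly written as -2: the term ((u + 1)*log(u + 1) + 1)*exp(u)/(u + 1) was incorrectly written as ((u + 1)*log(u + 1) + 1)*exp(u)/(u + 1)**2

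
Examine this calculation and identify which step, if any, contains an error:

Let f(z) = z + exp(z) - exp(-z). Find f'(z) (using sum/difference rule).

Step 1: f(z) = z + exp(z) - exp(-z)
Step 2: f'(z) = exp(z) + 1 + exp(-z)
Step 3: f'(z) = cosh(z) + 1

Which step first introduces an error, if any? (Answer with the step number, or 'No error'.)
Step 3

Step 3 is incorrect due to a wrong coefficient.
The step shows: cosh(z) + 1
The correct value should be: 2*cosh(z) + 1

Explanation: The coefficient 2 was incorrectly written as 1: the term 2*cosh(z) was incorrectly written as cosh(z)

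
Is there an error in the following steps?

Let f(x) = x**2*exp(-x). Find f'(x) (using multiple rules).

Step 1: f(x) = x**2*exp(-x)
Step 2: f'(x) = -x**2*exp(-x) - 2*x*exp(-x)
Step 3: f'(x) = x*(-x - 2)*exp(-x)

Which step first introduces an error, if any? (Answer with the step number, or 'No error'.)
Step 2

Step 2 is incorrect due to a sign flip.
The step shows: -x**2*exp(-x) - 2*x*exp(-x)
The correct value should be: -x**2*exp(-x) + 2*x*exp(-x)

Explanation: The sign of one term was flipped: the term 2*x*exp(-x) was incorrectly written as -2*x*exp(-x)
The later steps are derived from this incorrect expression, so the error originates in Step 2.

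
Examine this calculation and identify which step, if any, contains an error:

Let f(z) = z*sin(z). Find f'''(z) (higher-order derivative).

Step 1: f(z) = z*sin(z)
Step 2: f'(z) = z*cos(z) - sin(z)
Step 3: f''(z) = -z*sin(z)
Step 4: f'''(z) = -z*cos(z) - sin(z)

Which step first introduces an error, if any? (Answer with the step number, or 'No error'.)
Step 2

Step 2 is incorrect due to a sign flip.
The step shows: z*cos(z) - sin(z)
The correct value should be: z*cos(z) + sin(z)

Explanation: The sign of one term was flipped: the term sin(z) was incorrectly written as -sin(z)
The later steps are derived from this incorrect expression, so the error originates in Step 2.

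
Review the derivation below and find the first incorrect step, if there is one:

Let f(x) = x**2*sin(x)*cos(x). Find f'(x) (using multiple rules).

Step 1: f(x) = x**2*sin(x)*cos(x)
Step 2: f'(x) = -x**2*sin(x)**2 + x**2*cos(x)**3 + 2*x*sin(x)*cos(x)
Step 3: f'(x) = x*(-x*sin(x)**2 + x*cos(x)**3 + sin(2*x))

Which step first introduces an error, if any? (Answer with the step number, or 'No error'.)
Step 2

Step 2 is incorrect due to a wrong exponent.
The step shows: -x**2*sin(x)**2 + x**2*cos(x)**3 + 2*x*sin(x)*cos(x)
The correct value should be: -x**2*sin(x)**2 + x**2*cos(x)**2 + 2*x*sin(x)*cos(x)

Explanation: The exponent 2 on cos(x) was incorrectly written as 3: the term x**2*cos(x)**2 was incorrectly written as x**2*cos(x)**3
The later steps are derived from this incorrect expression, so the error originates in Step 2.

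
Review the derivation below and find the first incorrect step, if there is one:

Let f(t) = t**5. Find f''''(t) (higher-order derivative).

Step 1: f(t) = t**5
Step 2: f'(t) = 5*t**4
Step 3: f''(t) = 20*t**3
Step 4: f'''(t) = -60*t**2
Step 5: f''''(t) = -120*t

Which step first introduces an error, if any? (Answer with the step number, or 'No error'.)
Step 4

Step 4 is incorrect due to a sign flip.
The step shows: -60*t**2
The correct value should be: 60*t**2

Explanation: The sign of the whole expression was flipped: the term 60*t**2 was incorrectly written as -60*t**2
The later steps are derived from this incorrect expression, so the error originates in Step 4.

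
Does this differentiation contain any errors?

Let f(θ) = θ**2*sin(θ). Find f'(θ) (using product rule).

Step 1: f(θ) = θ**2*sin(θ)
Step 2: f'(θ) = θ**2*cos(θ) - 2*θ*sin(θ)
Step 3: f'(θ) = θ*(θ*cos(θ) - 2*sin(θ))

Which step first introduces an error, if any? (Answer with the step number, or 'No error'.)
Step 2

Step 2 is incorrect due to a sign flip.
The step shows: θ**2*cos(θ) - 2*θ*sin(θ)
The correct value should be: θ**2*cos(θ) + 2*θ*sin(θ)

Explanation: The sign of one term was flipped: the term 2*θ*sin(θ) was incorrectly written as -2*θ*sin(θ)
The later steps are derived from this incorrect expression, so the error originates in Step 2.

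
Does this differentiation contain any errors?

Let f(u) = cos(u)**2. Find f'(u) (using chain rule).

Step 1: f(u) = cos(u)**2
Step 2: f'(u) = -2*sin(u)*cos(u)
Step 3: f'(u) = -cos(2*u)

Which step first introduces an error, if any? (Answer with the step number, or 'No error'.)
Step 3

Step 3 is incorrect due to a wrong trig function.
The step shows: -cos(2*u)
The correct value should be: -sin(2*u)

Explanation: sin(2*u) was incorrectly written as cos(2*u): the term -sin(2*u) was incorrectly written as -cos(2*u)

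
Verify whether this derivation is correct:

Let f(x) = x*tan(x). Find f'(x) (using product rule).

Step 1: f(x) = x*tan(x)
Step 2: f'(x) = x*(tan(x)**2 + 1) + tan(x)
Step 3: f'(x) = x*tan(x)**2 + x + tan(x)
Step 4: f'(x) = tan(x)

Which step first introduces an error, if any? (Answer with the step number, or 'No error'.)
Step 4

Step 4 is incorrect due to a dropped term.
The step shows: tan(x)
The correct value should be: x/cos(x)**2 + tan(x)

Explanation: A term was dropped: the term x/cos(x)**2 was incorrectly omitted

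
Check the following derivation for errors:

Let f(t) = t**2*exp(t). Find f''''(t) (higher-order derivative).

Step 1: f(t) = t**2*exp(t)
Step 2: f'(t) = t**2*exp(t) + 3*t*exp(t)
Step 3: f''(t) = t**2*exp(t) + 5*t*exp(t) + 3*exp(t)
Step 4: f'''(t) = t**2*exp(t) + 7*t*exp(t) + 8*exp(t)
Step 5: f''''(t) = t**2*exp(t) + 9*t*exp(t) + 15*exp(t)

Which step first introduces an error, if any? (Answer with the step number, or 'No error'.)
Step 2

Step 2 is incorrect due to a wrong coefficient.
The step shows: t**2*exp(t) + 3*t*exp(t)
The correct value should be: t**2*exp(t) + 2*t*exp(t)

Explanation: The coefficient 2 was incorrectly written as 3: the term 2*t*exp(t) was incorrectly written as 3*t*exp(t)
The later steps are derived from this incorrect expression, so the error originates in Step 2.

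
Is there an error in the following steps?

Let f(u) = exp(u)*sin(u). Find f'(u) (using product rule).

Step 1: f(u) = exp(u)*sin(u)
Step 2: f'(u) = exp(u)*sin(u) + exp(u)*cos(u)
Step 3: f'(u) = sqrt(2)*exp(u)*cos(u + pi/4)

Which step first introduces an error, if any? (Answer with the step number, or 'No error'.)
Step 3

Step 3 is incorrect due to a wrong trig function.
The step shows: sqrt(2)*exp(u)*cos(u + pi/4)
The correct value should be: sqrt(2)*exp(u)*sin(u + pi/4)

Explanation: sin(u + pi/4) was incorrectly written as cos(u + pi/4): the term sqrt(2)*exp(u)*sin(u + pi/4) was incorrectly written as sqrt(2)*exp(u)*cos(u + pi/4)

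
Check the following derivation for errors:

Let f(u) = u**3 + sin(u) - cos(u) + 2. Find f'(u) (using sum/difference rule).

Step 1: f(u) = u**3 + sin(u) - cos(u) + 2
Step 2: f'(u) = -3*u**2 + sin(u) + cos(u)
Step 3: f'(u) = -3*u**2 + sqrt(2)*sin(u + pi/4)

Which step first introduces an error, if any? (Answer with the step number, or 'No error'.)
Step 2

Step 2 is incorrect due to a sign flip.
The step shows: -3*u**2 + sin(u) + cos(u)
The correct value should be: 3*u**2 + sin(u) + cos(u)

Explanation: The sign of one term was flipped: the term 3*u**2 was incorrectly written as -3*u**2
The later steps are derived from this incorrect expression, so the error originates in Step 2.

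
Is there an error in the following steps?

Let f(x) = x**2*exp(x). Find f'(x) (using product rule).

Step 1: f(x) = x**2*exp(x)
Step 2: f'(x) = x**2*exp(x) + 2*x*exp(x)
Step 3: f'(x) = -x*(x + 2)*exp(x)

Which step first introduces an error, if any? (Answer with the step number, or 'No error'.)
Step 3

Step 3 is incorrect due to a sign flip.
The step shows: -x*(x + 2)*exp(x)
The correct value should be: x*(x + 2)*exp(x)

Explanation: The sign of the whole expression was flipped: the term x*(x + 2)*exp(x) was incorrectly written as -x*(x + 2)*exp(x)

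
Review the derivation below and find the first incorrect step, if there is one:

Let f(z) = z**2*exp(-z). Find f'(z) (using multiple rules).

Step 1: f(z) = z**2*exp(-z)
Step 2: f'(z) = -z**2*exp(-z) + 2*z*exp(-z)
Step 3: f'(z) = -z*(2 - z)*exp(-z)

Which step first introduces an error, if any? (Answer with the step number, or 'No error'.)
Step 3

Step 3 is incorrect due to a sign flip.
The step shows: -z*(2 - z)*exp(-z)
The correct value should be: z*(2 - z)*exp(-z)

Explanation: The sign of the whole expression was flipped: the term z*(2 - z)*exp(-z) was incorrectly written as -z*(2 - z)*exp(-z)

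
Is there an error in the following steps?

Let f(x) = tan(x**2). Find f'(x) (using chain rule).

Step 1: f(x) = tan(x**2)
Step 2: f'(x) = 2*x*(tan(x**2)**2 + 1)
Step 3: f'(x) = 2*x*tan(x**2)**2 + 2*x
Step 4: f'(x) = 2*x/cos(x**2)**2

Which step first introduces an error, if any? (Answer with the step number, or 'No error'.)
No error

All steps in this derivation are correct.
The final answer f'(x) = 2*x/cos(x**2)**2 is valid.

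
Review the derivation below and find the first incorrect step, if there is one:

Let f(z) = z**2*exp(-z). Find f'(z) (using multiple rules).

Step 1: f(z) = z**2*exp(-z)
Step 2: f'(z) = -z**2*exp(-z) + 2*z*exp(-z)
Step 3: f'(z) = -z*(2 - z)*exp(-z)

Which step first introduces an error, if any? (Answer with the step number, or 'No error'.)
Step 3

Step 3 is incorrect due to a sign flip.
The step shows: -z*(2 - z)*exp(-z)
The correct value should be: z*(2 - z)*exp(-z)

Explanation: The sign of the whole expression was flipped: the term z*(2 - z)*exp(-z) was incorrectly written as -z*(2 - z)*exp(-z)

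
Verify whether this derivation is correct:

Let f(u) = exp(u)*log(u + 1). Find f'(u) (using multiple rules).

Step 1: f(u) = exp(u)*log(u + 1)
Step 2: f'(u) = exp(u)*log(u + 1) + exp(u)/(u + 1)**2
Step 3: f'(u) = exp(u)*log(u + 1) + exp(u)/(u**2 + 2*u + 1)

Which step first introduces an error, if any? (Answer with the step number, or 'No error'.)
Step 2

Step 2 is incorrect due to a wrong exponent.
The step shows: exp(u)*log(u + 1) + exp(u)/(u + 1)**2
The correct value should be: exp(u)*log(u + 1) + exp(u)/(u + 1)

Explanation: The exponent -1 on u + 1 was incorrectly written as -2: the term exp(u)/(u + 1) was incorrectly written as exp(u)/(u + 1)**2
The later steps are derived from this incorrect expression, so the error originates in Step 2.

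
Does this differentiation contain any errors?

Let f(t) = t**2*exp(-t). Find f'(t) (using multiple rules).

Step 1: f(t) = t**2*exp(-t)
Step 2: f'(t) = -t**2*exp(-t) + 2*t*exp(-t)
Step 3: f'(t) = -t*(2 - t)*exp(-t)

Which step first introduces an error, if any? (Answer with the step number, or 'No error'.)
Step 3

Step 3 is incorrect due to a sign flip.
The step shows: -t*(2 - t)*exp(-t)
The correct value should be: t*(2 - t)*exp(-t)

Explanation: The sign of the whole expression was flipped: the term t*(2 - t)*exp(-t) was incorrectly written as -t*(2 - t)*exp(-t)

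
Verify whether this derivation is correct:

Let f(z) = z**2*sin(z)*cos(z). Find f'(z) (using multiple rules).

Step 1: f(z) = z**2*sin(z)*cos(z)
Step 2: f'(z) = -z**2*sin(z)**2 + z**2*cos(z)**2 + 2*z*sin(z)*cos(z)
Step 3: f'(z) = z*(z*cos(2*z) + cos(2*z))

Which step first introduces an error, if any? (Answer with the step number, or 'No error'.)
Step 3

Step 3 is incorrect due to a wrong trig function.
The step shows: z*(z*cos(2*z) + cos(2*z))
The correct value should be: z*(z*cos(2*z) + sin(2*z))

Explanation: sin(2*z) was incorrectly written as cos(2*z): the term z*(z*cos(2*z) + sin(2*z)) was incorrectly written as z*(z*cos(2*z) + cos(2*z))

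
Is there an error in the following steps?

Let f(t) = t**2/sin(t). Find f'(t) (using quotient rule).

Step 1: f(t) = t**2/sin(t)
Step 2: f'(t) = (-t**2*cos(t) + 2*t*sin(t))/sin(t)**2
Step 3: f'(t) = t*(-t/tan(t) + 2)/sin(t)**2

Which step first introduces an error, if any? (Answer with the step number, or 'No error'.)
Step 3

Step 3 is incorrect due to a wrong exponent.
The step shows: t*(-t/tan(t) + 2)/sin(t)**2
The correct value should be: t*(-t/tan(t) + 2)/sin(t)

Explanation: The exponent -1 on sin(t) was incorrectly written as -2: the term t*(-t/tan(t) + 2)/sin(t) was incorrectly written as t*(-t/tan(t) + 2)/sin(t)**2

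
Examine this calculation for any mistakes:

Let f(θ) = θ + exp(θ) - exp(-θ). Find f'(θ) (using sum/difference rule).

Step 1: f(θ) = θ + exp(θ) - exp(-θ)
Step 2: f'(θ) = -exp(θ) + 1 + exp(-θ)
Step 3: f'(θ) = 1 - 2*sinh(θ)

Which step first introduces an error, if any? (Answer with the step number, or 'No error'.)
Step 2

Step 2 is incorrect due to a sign flip.
The step shows: -exp(θ) + 1 + exp(-θ)
The correct value should be: exp(θ) + 1 + exp(-θ)

Explanation: The sign of one term was flipped: the term exp(θ) was incorrectly written as -exp(θ)
The later steps are derived from this incorrect expression, so the error originates in Step 2.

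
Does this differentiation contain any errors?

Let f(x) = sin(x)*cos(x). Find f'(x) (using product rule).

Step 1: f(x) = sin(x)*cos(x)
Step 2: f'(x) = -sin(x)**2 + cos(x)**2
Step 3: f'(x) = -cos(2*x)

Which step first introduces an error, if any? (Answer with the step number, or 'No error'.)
Step 3

Step 3 is incorrect due to a sign flip.
The step shows: -cos(2*x)
The correct value should be: cos(2*x)

Explanation: The sign of the whole expression was flipped: the term cos(2*x) was incorrectly written as -cos(2*x)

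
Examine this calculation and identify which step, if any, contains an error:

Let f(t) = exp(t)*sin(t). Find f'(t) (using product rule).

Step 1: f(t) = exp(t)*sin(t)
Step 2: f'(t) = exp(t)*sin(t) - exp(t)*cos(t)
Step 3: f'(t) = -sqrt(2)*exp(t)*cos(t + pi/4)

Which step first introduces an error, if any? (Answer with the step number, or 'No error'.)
Step 2

Step 2 is incorrect due to a sign flip.
The step shows: exp(t)*sin(t) - exp(t)*cos(t)
The correct value should be: exp(t)*sin(t) + exp(t)*cos(t)

Explanation: The sign of one term was flipped: the term exp(t)*cos(t) was incorrectly written as -exp(t)*cos(t)
The later steps are derived from this incorrect expression, so the error originates in Step 2.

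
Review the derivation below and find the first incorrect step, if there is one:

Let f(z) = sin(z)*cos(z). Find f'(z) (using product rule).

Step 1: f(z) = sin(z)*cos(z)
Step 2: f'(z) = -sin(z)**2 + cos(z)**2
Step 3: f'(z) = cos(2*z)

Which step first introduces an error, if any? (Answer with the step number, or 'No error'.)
No error

All steps in this derivation are correct.
The final answer f'(z) = cos(2*z) is valid.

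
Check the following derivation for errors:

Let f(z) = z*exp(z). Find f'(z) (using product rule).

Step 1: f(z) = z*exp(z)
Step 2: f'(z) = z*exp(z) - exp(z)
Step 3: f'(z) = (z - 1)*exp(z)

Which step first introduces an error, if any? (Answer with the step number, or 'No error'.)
Step 2

Step 2 is incorrect due to a sign flip.
The step shows: z*exp(z) - exp(z)
The correct value should be: z*exp(z) + exp(z)

Explanation: The sign of one term was flipped: the term exp(z) was incorrectly written as -exp(z)
The later steps are derived from this incorrect expression, so the error originates in Step 2.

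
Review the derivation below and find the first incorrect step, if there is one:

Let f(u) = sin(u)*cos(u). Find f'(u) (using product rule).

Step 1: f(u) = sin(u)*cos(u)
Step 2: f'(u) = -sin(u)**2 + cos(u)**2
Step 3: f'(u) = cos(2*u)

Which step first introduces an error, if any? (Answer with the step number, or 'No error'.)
No error

All steps in this derivation are correct.
The final answer f'(u) = cos(2*u) is valid.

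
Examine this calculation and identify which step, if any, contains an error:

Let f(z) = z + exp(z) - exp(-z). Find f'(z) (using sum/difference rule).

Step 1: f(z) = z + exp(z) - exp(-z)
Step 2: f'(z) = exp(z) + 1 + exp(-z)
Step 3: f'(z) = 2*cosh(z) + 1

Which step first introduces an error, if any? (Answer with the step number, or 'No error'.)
No error

All steps in this derivation are correct.
The final answer f'(z) = 2*cosh(z) + 1 is valid.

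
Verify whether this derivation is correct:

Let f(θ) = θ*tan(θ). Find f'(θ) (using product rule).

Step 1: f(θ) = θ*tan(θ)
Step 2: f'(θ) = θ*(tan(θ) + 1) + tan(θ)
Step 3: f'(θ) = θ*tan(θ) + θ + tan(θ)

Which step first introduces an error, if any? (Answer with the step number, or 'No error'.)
Step 2

Step 2 is incorrect due to a wrong exponent.
The step shows: θ*(tan(θ) + 1) + tan(θ)
The correct value should be: θ*(tan(θ)**2 + 1) + tan(θ)

Explanation: The exponent 2 on tan(θ) was incorrectly written as 1: the term θ*(tan(θ)**2 + 1) was incorrectly written as θ*(tan(θ) + 1)
The later steps are derived from this incorrect expression, so the error originates in Step 2.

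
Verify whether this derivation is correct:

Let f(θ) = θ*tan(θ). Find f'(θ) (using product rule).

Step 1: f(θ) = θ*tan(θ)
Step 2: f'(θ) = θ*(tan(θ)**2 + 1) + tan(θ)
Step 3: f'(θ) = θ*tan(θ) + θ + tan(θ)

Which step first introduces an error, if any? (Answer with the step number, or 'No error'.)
Step 3

Step 3 is incorrect due to a wrong exponent.
The step shows: θ*tan(θ) + θ + tan(θ)
The correct value should be: θ*tan(θ)**2 + θ + tan(θ)

Explanation: The exponent 2 on tan(θ) was incorrectly written as 1: the term θ*tan(θ)**2 was incorrectly written as θ*tan(θ)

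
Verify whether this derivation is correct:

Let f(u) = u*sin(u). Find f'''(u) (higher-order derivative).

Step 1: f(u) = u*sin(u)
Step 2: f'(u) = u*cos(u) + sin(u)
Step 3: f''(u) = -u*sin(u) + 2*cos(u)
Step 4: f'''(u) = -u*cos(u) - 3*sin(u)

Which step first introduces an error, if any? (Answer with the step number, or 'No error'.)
No error

All steps in this derivation are correct.
The final answer f'''(u) = -u*cos(u) - 3*sin(u) is valid.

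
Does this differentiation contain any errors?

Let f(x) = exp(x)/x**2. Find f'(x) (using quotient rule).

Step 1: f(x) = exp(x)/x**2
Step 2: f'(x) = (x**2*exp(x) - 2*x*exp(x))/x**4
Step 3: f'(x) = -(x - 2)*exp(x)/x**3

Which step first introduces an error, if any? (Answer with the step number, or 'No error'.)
Step 3

Step 3 is incorrect due to a sign flip.
The step shows: -(x - 2)*exp(x)/x**3
The correct value should be: (x - 2)*exp(x)/x**3

Explanation: The sign of the whole expression was flipped: the term (x - 2)*exp(x)/x**3 was incorrectly written as -(x - 2)*exp(x)/x**3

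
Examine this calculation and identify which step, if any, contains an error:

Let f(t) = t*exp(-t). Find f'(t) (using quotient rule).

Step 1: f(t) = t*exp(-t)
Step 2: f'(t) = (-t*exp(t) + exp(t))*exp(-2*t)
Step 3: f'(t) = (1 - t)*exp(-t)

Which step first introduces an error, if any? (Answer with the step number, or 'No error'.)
No error

All steps in this derivation are correct.
The final answer f'(t) = (1 - t)*exp(-t) is valid.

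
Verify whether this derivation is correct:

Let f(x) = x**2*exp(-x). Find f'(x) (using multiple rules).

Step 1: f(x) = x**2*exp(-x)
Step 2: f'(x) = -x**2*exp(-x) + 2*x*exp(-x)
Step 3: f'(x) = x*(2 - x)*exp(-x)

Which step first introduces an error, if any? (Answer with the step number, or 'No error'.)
No error

All steps in this derivation are correct.
The final answer f'(x) = x*(2 - x)*exp(-x) is valid.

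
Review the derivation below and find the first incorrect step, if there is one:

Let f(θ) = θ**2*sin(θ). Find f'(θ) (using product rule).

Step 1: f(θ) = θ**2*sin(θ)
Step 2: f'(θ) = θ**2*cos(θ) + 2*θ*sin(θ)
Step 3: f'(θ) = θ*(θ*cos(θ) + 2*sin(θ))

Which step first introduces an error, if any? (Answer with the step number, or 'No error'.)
No error

All steps in this derivation are correct.
The final answer f'(θ) = θ*(θ*cos(θ) + 2*sin(θ)) is valid.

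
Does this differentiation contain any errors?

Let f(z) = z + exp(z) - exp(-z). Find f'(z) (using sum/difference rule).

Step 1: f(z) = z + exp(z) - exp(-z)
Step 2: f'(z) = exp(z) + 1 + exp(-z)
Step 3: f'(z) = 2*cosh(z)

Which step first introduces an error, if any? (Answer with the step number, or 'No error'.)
Step 3

Step 3 is incorrect due to a dropped term.
The step shows: 2*cosh(z)
The correct value should be: 2*cosh(z) + 1

Explanation: A term was dropped: the term 1 was incorrectly omitted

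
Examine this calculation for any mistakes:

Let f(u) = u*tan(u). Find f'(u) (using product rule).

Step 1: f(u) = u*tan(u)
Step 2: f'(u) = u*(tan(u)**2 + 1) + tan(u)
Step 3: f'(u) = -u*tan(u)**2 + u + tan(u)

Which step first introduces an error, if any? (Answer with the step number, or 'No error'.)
Step 3

Step 3 is incorrect due to a sign flip.
The step shows: -u*tan(u)**2 + u + tan(u)
The correct value should be: u*tan(u)**2 + u + tan(u)

Explanation: The sign of one term was flipped: the term u*tan(u)**2 was incorrectly written as -u*tan(u)**2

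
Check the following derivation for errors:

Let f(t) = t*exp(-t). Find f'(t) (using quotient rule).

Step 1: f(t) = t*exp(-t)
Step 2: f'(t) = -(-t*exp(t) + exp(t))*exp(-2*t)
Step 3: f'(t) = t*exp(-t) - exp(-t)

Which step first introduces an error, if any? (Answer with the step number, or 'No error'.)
Step 2

Step 2 is incorrect due to a sign flip.
The step shows: -(-t*exp(t) + exp(t))*exp(-2*t)
The correct value should be: (-t*exp(t) + exp(t))*exp(-2*t)

Explanation: The sign of the whole expression was flipped: the term (-t*exp(t) + exp(t))*exp(-2*t) was incorrectly written as -(-t*exp(t) + exp(t))*exp(-2*t)
The later steps are derived from this incorrect expression, so the error originates in Step 2.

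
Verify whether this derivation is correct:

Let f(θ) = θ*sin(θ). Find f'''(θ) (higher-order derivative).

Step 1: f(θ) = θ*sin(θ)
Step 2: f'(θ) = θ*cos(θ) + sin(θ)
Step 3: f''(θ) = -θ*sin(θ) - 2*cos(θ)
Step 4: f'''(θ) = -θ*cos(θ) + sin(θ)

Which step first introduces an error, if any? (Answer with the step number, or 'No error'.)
Step 3

Step 3 is incorrect due to a sign flip.
The step shows: -θ*sin(θ) - 2*cos(θ)
The correct value should be: -θ*sin(θ) + 2*cos(θ)

Explanation: The sign of one term was flipped: the term 2*cos(θ) was incorrectly written as -2*cos(θ)
The later steps are derived from this incorrect expression, so the error originates in Step 3.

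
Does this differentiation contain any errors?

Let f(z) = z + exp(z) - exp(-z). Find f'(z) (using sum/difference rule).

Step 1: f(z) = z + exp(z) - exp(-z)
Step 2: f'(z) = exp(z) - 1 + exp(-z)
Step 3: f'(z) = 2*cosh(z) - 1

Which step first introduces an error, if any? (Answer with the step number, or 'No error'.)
Step 2

Step 2 is incorrect due to a sign flip.
The step shows: exp(z) - 1 + exp(-z)
The correct value should be: exp(z) + 1 + exp(-z)

Explanation: The sign of one term was flipped: the term 1 was incorrectly written as -1
The later steps are derived from this incorrect expression, so the error originates in Step 2.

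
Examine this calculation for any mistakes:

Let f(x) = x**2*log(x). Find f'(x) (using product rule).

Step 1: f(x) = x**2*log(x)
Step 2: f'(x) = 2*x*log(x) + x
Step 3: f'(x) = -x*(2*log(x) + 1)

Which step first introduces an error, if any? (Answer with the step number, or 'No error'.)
Step 3

Step 3 is incorrect due to a sign flip.
The step shows: -x*(2*log(x) + 1)
The correct value should be: x*(2*log(x) + 1)

Explanation: The sign of the whole expression was flipped: the term x*(2*log(x) + 1) was incorrectly written as -x*(2*log(x) + 1)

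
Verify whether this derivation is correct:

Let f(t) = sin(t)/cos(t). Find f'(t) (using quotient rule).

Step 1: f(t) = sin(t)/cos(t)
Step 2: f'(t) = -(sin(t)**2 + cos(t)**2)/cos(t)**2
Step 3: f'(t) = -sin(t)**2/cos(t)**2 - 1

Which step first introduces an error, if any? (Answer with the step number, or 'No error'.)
Step 2

Step 2 is incorrect due to a sign flip.
The step shows: -(sin(t)**2 + cos(t)**2)/cos(t)**2
The correct value should be: (sin(t)**2 + cos(t)**2)/cos(t)**2

Explanation: The sign of the whole expression was flipped: the term (sin(t)**2 + cos(t)**2)/cos(t)**2 was incorrectly written as -(sin(t)**2 + cos(t)**2)/cos(t)**2
The later steps are derived from this incorrect expression, so the error originates in Step 2.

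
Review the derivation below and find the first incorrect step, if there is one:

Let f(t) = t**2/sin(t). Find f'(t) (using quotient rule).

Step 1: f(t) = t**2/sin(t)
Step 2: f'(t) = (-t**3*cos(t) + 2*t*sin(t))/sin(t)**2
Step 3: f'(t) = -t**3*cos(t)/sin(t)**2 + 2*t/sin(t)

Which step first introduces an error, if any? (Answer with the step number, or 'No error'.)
Step 2

Step 2 is incorrect due to a wrong exponent.
The step shows: (-t**3*cos(t) + 2*t*sin(t))/sin(t)**2
The correct value should be: (-t**2*cos(t) + 2*t*sin(t))/sin(t)**2

Explanation: The exponent 2 on t was incorrectly written as 3: the term (-t**2*cos(t) + 2*t*sin(t))/sin(t)**2 was incorrectly written as (-t**3*cos(t) + 2*t*sin(t))/sin(t)**2
The later steps are derived from this incorrect expression, so the error originates in Step 2.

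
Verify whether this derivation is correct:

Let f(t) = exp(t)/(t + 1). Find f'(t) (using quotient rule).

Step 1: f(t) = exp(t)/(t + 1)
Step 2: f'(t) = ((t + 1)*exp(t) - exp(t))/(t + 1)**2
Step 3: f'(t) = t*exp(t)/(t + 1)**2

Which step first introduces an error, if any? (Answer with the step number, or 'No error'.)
No error

All steps in this derivation are correct.
The final answer f'(t) = t*exp(t)/(t + 1)**2 is valid.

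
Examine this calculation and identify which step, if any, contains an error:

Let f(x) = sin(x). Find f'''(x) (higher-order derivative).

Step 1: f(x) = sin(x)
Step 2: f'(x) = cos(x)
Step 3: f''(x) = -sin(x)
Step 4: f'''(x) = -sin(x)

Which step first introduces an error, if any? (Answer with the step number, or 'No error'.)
Step 4

Step 4 is incorrect due to a wrong trig function.
The step shows: -sin(x)
The correct value should be: -cos(x)

Explanation: cos(x) was incorrectly written as sin(x): the term -cos(x) was incorrectly written as -sin(x)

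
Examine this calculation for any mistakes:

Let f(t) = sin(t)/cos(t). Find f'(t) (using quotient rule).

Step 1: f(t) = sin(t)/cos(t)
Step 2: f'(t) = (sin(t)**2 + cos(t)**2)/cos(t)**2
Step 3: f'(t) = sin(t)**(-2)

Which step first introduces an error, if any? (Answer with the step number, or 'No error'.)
Step 3

Step 3 is incorrect due to a wrong trig function.
The step shows: sin(t)**(-2)
The correct value should be: cos(t)**(-2)

Explanation: cos(t) was incorrectly written as sin(t): the term cos(t)**(-2) was incorrectly written as sin(t)**(-2)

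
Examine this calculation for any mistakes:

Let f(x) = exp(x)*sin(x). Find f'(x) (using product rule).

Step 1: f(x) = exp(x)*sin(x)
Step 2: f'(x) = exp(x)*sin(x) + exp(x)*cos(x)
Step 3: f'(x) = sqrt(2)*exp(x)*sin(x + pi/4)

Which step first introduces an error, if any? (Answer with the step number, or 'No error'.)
No error

All steps in this derivation are correct.
The final answer f'(x) = sqrt(2)*exp(x)*sin(x + pi/4) is valid.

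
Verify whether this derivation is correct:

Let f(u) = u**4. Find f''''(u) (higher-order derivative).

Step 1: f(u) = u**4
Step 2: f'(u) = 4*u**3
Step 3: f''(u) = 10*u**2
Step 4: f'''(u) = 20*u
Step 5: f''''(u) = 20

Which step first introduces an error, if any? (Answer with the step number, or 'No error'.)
Step 3

Step 3 is incorrect due to a wrong coefficient.
The step shows: 10*u**2
The correct value should be: 12*u**2

Explanation: The coefficient 12 was incorrectly written as 10: the term 12*u**2 was incorrectly written as 10*u**2
The later steps are derived from this incorrect expression, so the error originates in Step 3.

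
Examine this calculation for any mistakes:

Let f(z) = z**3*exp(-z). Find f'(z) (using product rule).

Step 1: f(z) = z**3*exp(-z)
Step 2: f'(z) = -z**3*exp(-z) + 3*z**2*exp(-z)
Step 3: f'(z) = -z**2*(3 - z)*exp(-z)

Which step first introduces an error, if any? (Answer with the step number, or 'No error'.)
Step 3

Step 3 is incorrect due to a sign flip.
The step shows: -z**2*(3 - z)*exp(-z)
The correct value should be: z**2*(3 - z)*exp(-z)

Explanation: The sign of the whole expression was flipped: the term z**2*(3 - z)*exp(-z) was incorrectly written as -z**2*(3 - z)*exp(-z)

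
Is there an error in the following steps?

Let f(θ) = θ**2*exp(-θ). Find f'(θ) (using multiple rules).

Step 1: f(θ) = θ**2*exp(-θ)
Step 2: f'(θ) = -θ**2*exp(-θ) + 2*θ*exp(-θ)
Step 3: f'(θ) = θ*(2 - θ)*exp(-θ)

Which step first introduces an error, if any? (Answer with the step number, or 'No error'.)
No error

All steps in this derivation are correct.
The final answer f'(θ) = θ*(2 - θ)*exp(-θ) is valid.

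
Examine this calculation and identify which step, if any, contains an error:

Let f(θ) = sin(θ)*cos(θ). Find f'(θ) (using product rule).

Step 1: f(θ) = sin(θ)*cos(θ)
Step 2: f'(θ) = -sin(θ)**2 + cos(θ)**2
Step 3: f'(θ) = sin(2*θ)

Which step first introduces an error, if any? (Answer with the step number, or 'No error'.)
Step 3

Step 3 is incorrect due to a wrong trig function.
The step shows: sin(2*θ)
The correct value should be: cos(2*θ)

Explanation: cos(2*θ) was incorrectly written as sin(2*θ): the term cos(2*θ) was incorrectly written as sin(2*θ)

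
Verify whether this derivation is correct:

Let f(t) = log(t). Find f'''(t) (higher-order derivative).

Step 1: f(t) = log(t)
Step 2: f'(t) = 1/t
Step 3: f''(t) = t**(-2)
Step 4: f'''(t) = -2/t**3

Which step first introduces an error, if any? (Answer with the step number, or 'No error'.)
Step 3

Step 3 is incorrect due to a sign flip.
The step shows: t**(-2)
The correct value should be: -1/t**2

Explanation: The sign of the whole expression was flipped: the term -1/t**2 was incorrectly written as t**(-2)
The later steps are derived from this incorrect expression, so the error originates in Step 3.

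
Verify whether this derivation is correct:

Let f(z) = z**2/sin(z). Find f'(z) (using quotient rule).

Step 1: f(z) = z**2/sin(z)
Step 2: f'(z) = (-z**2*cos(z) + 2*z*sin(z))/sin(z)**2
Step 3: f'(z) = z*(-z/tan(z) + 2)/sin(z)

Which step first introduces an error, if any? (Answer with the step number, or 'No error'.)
No error

All steps in this derivation are correct.
The final answer f'(z) = z*(-z/tan(z) + 2)/sin(z) is valid.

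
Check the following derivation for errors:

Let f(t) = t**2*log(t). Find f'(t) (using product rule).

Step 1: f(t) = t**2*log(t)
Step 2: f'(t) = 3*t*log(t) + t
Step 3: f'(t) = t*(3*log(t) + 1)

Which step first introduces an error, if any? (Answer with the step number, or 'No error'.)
Step 2

Step 2 is incorrect due to a wrong coefficient.
The step shows: 3*t*log(t) + t
The correct value should be: 2*t*log(t) + t

Explanation: The coefficient 2 was incorrectly written as 3: the term 2*t*log(t) was incorrectly written as 3*t*log(t)
The later steps are derived from this incorrect expression, so the error originates in Step 2.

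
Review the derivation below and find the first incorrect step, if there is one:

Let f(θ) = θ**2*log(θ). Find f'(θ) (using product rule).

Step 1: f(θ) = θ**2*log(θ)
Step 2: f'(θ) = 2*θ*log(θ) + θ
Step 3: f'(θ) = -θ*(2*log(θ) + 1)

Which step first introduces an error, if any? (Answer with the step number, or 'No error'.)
Step 3

Step 3 is incorrect due to a sign flip.
The step shows: -θ*(2*log(θ) + 1)
The correct value should be: θ*(2*log(θ) + 1)

Explanation: The sign of the whole expression was flipped: the term θ*(2*log(θ) + 1) was incorrectly written as -θ*(2*log(θ) + 1)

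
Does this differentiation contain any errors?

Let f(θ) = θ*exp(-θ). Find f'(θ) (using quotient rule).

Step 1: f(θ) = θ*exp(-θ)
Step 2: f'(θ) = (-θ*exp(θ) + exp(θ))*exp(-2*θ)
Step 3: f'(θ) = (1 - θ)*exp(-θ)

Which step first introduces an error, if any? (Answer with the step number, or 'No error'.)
No error

All steps in this derivation are correct.
The final answer f'(θ) = (1 - θ)*exp(-θ) is valid.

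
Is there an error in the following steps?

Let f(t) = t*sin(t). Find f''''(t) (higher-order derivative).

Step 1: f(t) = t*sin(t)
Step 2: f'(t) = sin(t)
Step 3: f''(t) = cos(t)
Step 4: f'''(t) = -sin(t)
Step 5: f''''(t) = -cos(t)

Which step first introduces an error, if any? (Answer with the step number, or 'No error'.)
Step 2

Step 2 is incorrect due to a dropped term.
The step shows: sin(t)
The correct value should be: t*cos(t) + sin(t)

Explanation: A term was dropped: the term t*cos(t) was incorrectly omitted
The later steps are derived from this incorrect expression, so the error originates in Step 2.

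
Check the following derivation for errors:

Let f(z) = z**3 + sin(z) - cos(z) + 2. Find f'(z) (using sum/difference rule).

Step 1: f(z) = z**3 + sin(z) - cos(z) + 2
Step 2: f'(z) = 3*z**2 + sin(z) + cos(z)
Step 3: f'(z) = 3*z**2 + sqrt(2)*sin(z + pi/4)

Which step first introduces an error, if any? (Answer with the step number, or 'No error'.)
No error

All steps in this derivation are correct.
The final answer f'(z) = 3*z**2 + sqrt(2)*sin(z + pi/4) is valid.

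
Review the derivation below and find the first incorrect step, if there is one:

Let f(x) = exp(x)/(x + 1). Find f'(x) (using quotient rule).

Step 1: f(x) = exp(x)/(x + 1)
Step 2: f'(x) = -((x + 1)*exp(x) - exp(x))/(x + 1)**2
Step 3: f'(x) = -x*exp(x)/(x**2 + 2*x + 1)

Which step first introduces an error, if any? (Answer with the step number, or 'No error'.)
Step 2

Step 2 is incorrect due to a sign flip.
The step shows: -((x + 1)*exp(x) - exp(x))/(x + 1)**2
The correct value should be: ((x + 1)*exp(x) - exp(x))/(x + 1)**2

Explanation: The sign of the whole expression was flipped: the term ((x + 1)*exp(x) - exp(x))/(x + 1)**2 was incorrectly written as -((x + 1)*exp(x) - exp(x))/(x + 1)**2
The later steps are derived from this incorrect expression, so the error originates in Step 2.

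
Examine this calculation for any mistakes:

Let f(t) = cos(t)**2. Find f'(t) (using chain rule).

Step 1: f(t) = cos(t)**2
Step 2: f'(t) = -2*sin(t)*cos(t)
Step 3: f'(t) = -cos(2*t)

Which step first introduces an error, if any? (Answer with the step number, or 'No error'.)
Step 3

Step 3 is incorrect due to a wrong trig function.
The step shows: -cos(2*t)
The correct value should be: -sin(2*t)

Explanation: sin(2*t) was incorrectly written as cos(2*t): the term -sin(2*t) was incorrectly written as -cos(2*t)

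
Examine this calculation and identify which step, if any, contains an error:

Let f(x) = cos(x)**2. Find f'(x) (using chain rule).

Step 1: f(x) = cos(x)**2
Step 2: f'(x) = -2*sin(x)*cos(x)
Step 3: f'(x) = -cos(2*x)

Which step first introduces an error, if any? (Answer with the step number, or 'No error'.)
Step 3

Step 3 is incorrect due to a wrong trig function.
The step shows: -cos(2*x)
The correct value should be: -sin(2*x)

Explanation: sin(2*x) was incorrectly written as cos(2*x): the term -sin(2*x) was incorrectly written as -cos(2*x)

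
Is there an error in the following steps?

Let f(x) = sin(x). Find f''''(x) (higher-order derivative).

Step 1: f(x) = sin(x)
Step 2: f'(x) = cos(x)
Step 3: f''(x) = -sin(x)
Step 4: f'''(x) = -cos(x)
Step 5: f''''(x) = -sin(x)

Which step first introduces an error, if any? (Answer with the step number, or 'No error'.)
Step 5

Step 5 is incorrect due to a sign flip.
The step shows: -sin(x)
The correct value should be: sin(x)

Explanation: The sign of the whole expression was flipped: the term sin(x) was incorrectly written as -sin(x)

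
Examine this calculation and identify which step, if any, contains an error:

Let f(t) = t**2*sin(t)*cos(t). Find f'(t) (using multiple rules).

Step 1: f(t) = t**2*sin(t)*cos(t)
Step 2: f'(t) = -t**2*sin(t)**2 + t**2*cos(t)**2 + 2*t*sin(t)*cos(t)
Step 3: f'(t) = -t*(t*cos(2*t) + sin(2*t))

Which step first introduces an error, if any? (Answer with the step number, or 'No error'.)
Step 3

Step 3 is incorrect due to a sign flip.
The step shows: -t*(t*cos(2*t) + sin(2*t))
The correct value should be: t*(t*cos(2*t) + sin(2*t))

Explanation: The sign of the whole expression was flipped: the term t*(t*cos(2*t) + sin(2*t)) was incorrectly written as -t*(t*cos(2*t) + sin(2*t))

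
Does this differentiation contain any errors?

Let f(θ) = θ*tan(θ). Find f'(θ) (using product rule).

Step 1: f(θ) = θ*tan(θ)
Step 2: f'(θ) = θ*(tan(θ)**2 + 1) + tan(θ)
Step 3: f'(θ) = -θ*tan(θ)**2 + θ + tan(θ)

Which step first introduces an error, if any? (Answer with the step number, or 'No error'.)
Step 3

Step 3 is incorrect due to a sign flip.
The step shows: -θ*tan(θ)**2 + θ + tan(θ)
The correct value should be: θ*tan(θ)**2 + θ + tan(θ)

Explanation: The sign of one term was flipped: the term θ*tan(θ)**2 was incorrectly written as -θ*tan(θ)**2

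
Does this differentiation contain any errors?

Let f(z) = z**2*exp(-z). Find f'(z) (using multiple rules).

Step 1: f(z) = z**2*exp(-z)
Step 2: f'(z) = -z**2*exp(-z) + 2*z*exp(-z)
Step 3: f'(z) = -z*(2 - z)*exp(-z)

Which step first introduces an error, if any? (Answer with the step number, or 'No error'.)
Step 3

Step 3 is incorrect due to a sign flip.
The step shows: -z*(2 - z)*exp(-z)
The correct value should be: z*(2 - z)*exp(-z)

Explanation: The sign of the whole expression was flipped: the term z*(2 - z)*exp(-z) was incorrectly written as -z*(2 - z)*exp(-z)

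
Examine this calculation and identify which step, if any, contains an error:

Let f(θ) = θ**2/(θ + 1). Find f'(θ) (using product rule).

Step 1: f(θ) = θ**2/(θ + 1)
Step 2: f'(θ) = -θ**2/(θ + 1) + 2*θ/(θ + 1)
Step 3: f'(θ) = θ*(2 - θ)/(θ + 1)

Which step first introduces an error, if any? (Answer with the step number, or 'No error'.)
Step 2

Step 2 is incorrect due to a wrong exponent.
The step shows: -θ**2/(θ + 1) + 2*θ/(θ + 1)
The correct value should be: -θ**2/(θ + 1)**2 + 2*θ/(θ + 1)

Explanation: The exponent -2 on θ + 1 was incorrectly written as -1: the term -θ**2/(θ + 1)**2 was incorrectly written as -θ**2/(θ + 1)
The later steps are derived from this incorrect expression, so the error originates in Step 2.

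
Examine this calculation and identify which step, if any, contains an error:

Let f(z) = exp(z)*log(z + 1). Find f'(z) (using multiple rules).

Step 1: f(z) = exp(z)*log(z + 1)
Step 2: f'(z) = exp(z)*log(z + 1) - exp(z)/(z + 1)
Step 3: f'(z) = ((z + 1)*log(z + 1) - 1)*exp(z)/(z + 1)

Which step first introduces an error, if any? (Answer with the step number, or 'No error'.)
Step 2

Step 2 is incorrect due to a sign flip.
The step shows: exp(z)*log(z + 1) - exp(z)/(z + 1)
The correct value should be: exp(z)*log(z + 1) + exp(z)/(z + 1)

Explanation: The sign of one term was flipped: the term exp(z)/(z + 1) was incorrectly written as -exp(z)/(z + 1)
The later steps are derived from this incorrect expression, so the error originates in Step 2.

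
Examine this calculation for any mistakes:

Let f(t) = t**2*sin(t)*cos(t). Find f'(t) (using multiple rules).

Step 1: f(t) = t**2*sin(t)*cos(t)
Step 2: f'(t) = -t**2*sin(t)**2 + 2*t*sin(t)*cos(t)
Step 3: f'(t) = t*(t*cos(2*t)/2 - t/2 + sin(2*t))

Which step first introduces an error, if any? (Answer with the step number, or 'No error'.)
Step 2

Step 2 is incorrect due to a dropped term.
The step shows: -t**2*sin(t)**2 + 2*t*sin(t)*cos(t)
The correct value should be: -t**2*sin(t)**2 + t**2*cos(t)**2 + 2*t*sin(t)*cos(t)

Explanation: A term was dropped: the term t**2*cos(t)**2 was incorrectly omitted
The later steps are derived from this incorrect expression, so the error originates in Step 2.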